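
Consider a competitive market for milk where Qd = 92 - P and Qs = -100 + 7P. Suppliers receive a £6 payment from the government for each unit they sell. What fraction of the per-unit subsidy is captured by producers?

Pre-subsidy: 92 - P = -100 + 7P gives P* = 24, Q* = 68.
With the subsidy, sellers receive Ps = Pb + 6 for each unit, where Pb is the price buyers pay.
Supply in terms of Pb becomes Qs = -100 + 7(Pb + 6) = -58 + 7Pb. Setting this equal to demand: 92 - Pb = -58 + 7Pb, so Pb = 18.75.
Sellers receive Ps = 18.75 + 6 = 24.75; Q' = 92 − 1·18.75 = 73.25.
Buyers' price falls by P* − Pb = 24 − 18.75 = 5.25; sellers' price rises by Ps − P* = 24.75 − 24 = 0.75.
So producers capture 0.75/6 = 0.125 of each unit of subsidy.

Producer share = 0.125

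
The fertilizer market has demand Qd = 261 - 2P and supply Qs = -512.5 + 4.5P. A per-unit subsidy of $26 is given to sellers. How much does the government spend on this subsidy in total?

Pre-subsidy: 261 - 2P = -512.5 + 4.5P gives P* = 119, Q* = 23.
With the subsidy, sellers receive Ps = Pb + 26 for each unit, where Pb is the price buyers pay.
Supply in terms of Pb becomes Qs = -512.5 + 4.5(Pb + 26) = -395.5 + 4.5Pb. Setting this equal to demand: 261 - 2Pb = -395.5 + 4.5Pb, so Pb = 101.
Sellers receive Ps = 101 + 26 = 127; Q' = 261 − 2·101 = 59.
Government outlay = subsidy × quantity = 26 × 59 = 1534.

Government cost = $1534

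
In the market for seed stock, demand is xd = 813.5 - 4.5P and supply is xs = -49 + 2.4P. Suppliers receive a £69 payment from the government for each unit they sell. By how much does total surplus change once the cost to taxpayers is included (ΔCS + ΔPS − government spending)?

Pre-subsidy: 813.5 - 4.5P = -49 + 2.4P gives P* = 125, x* = 251.
With the subsidy, sellers receive Ps = Pb + 69 for each unit, where Pb is the price buyers pay.
Supply in terms of Pb becomes xs = -49 + 2.4(Pb + 69) = 116.6 + 2.4Pb. Setting this equal to demand: 813.5 - 4.5Pb = 116.6 + 2.4Pb, so Pb = 101.
Sellers receive Ps = 101 + 69 = 170; x' = 813.5 − 4.5·101 = 359.
ΔCS = ½(251 + 359)(125 − 101) = 7320; ΔPS = ½(251 + 359)(170 − 125) = 13725.
Government spending = 69 × 359 = 24771.
Net change = 7320 + 13725 − 24771 = -3726. The loss equals the DWL triangle ½·69·108.

Net change in total surplus = -£3726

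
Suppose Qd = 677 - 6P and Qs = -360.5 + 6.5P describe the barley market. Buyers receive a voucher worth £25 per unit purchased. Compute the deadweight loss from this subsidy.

Deadweight loss = £975

Pre-subsidy: 677 - 6P = -360.5 + 6.5P gives P* = 83, Q* = 179.
With the rebate, buyers effectively pay Pb = Ps − 25, where Ps is the price sellers receive.
Demand in terms of Ps becomes Qd = 677 − 6(Ps − 25) = 827 - 6Ps. Setting this equal to supply: 827 - 6Ps = -360.5 + 6.5Ps, so Ps = 95.
Buyers pay Pb = 95 − 25 = 70; Q' = -360.5 + 6.5·95 = 257.
The subsidy expands output by 257 − 179 = 78 past the efficient level; on those units the gap between marginal cost and willingness to pay runs from 0 up to 25.
DWL = ½ × 25 × 78 = 975.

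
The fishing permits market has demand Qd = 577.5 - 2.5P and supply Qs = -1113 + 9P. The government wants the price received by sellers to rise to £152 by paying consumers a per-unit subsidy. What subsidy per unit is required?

Required subsidy s = £23 per unit

At a seller price of 152, quantity supplied is -1113 + 9·152 = 255.
Buyers absorb 255 only when they pay Pb with 577.5 − 2.5·Pb = 255, i.e. Pb = 129.
s = Ps − Pb = 152 − 129 = 23.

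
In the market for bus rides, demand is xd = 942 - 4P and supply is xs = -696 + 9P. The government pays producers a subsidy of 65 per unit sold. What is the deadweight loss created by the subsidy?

Deadweight loss = 5850

Pre-subsidy: 942 - 4P = -696 + 9P gives P* = 126, x* = 438.
With the subsidy, sellers receive Ps = Pb + 65 for each unit, where Pb is the price buyers pay.
Supply in terms of Pb becomes xs = -696 + 9(Pb + 65) = -111 + 9Pb. Setting this equal to demand: 942 - 4Pb = -111 + 9Pb, so Pb = 81.
Sellers receive Ps = 81 + 65 = 146; x' = 942 − 4·81 = 618.
The subsidy expands output by 618 − 438 = 180 past the efficient level; on those units the gap between marginal cost and willingness to pay runs from 0 up to 65.
DWL = ½ × 65 × 180 = 5850.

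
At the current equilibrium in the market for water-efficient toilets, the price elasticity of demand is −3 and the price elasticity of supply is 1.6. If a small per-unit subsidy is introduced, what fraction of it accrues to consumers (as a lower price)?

Consumer share = 8/23

For a small subsidy around the equilibrium, the benefit split depends on the relative slopes, which at a point are proportional to the elasticities.
Buyer share = εs/(εs + |εd|) = 1.6/(1.6 + 3) = 8/23; seller share = |εd|/(εs + |εd|) = 15/23.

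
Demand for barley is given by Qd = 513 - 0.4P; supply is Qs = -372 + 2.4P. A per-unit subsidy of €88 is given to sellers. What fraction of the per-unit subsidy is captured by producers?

Producer share = 1/7

Pre-subsidy: 513 - 0.4P = -372 + 2.4P gives P* = 4425/14, Q* = 2706/7.
With the subsidy, sellers receive Ps = Pb + 88 for each unit, where Pb is the price buyers pay.
Supply in terms of Pb becomes Qs = -372 + 2.4(Pb + 88) = -160.8 + 2.4Pb. Setting this equal to demand: 513 - 0.4Pb = -160.8 + 2.4Pb, so Pb = 3369/14.
Sellers receive Ps = 3369/14 + 88 = 4601/14; Q' = 513 − 0.4·(3369/14) = 14586/35.
Buyers' price falls by P* − Pb = 4425/14 − 3369/14 = 528/7; sellers' price rises by Ps − P* = 4601/14 − 4425/14 = 88/7.
So producers capture (88/7)/88 = 1/7 of each unit of subsidy.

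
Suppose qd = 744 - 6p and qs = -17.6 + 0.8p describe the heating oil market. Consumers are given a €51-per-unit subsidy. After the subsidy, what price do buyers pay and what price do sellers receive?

Pre-subsidy: 744 - 6p = -17.6 + 0.8p gives p* = 112, q* = 72.
With the rebate, buyers effectively pay pb = ps − 51, where ps is the price sellers receive.
Demand in terms of ps becomes qd = 744 − 6(ps − 51) = 1050 - 6ps. Setting this equal to supply: 1050 - 6ps = -17.6 + 0.8ps, so ps = 157.
Buyers pay pb = 157 − 51 = 106; q' = -17.6 + 0.8·157 = 108.

Buyers pay €106; sellers receive €157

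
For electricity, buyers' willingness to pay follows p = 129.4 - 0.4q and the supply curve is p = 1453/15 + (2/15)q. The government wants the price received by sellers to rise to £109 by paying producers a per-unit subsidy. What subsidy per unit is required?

At a seller price of 109, quantity supplied is -726.5 + 7.5·109 = 91.
Buyers absorb 91 only when they pay pb = 129.4 − 0.4·91 = 93.
s = ps − pb = 109 − 93 = 16.

Required subsidy s = £16 per unit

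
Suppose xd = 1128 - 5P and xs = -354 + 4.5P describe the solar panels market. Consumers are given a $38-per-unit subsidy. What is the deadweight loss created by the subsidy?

Deadweight loss = $1710

Pre-subsidy: 1128 - 5P = -354 + 4.5P gives P* = 156, x* = 348.
With the rebate, buyers effectively pay Pb = Ps − 38, where Ps is the price sellers receive.
Demand in terms of Ps becomes xd = 1128 − 5(Ps − 38) = 1318 - 5Ps. Setting this equal to supply: 1318 - 5Ps = -354 + 4.5Ps, so Ps = 176.
Buyers pay Pb = 176 − 38 = 138; x' = -354 + 4.5·176 = 438.
The subsidy expands output by 438 − 348 = 90 past the efficient level; on those units the gap between marginal cost and willingness to pay runs from 0 up to 38.
DWL = ½ × 38 × 90 = 1710.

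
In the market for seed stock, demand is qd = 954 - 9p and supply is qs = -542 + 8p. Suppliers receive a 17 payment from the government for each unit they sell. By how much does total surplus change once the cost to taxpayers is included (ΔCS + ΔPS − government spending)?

Net change in total surplus = -612

Pre-subsidy: 954 - 9p = -542 + 8p gives p* = 88, q* = 162.
With the subsidy, sellers receive ps = pb + 17 for each unit, where pb is the price buyers pay.
Supply in terms of pb becomes qs = -542 + 8(pb + 17) = -406 + 8pb. Setting this equal to demand: 954 - 9pb = -406 + 8pb, so pb = 80.
Sellers receive ps = 80 + 17 = 97; q' = 954 − 9·80 = 234.
ΔCS = ½(162 + 234)(88 − 80) = 1584; ΔPS = ½(162 + 234)(97 − 88) = 1782.
Government spending = 17 × 234 = 3978.
Net change = 1584 + 1782 − 3978 = -612. The loss equals the DWL triangle ½·17·72.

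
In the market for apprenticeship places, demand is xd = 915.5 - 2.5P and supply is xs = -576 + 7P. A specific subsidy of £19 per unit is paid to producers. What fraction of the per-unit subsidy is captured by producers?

Pre-subsidy: 915.5 - 2.5P = -576 + 7P gives P* = 157, x* = 523.
With the subsidy, sellers receive Ps = Pb + 19 for each unit, where Pb is the price buyers pay.
Supply in terms of Pb becomes xs = -576 + 7(Pb + 19) = -443 + 7Pb. Setting this equal to demand: 915.5 - 2.5Pb = -443 + 7Pb, so Pb = 143.
Sellers receive Ps = 143 + 19 = 162; x' = 915.5 − 2.5·143 = 558.
Buyers' price falls by P* − Pb = 157 − 143 = 14; sellers' price rises by Ps − P* = 162 − 157 = 5.
So producers capture 5/19 = 5/19 of each unit of subsidy.

Producer share = 5/19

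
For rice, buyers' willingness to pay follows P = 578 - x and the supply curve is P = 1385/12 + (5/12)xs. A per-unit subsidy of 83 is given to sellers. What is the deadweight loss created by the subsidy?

Pre-subsidy: 578 - x = 1385/12 + (5/12)x gives x* = 5551/17 and P* = 4275/17.
With the subsidy, sellers receive Ps = Pb + 83 for each unit, where Pb is the price buyers pay.
On the curves, Pb = 578 - x and Ps = 1385/12 + (5/12)x; the wedge Ps − Pb = 83 gives 1385/12 + (5/12)x − (578 - x) = 83, so x' = 6547/17.
Then Pb = 578 − 1·(6547/17) = 3279/17 and Ps = 1385/12 + (5/12)·(6547/17) = 4690/17.
The subsidy expands output by 6547/17 − 5551/17 = 996/17 past the efficient level; on those units the gap between marginal cost and willingness to pay runs from 0 up to 83.
DWL = ½ × 83 × 996/17 = 41334/17.

Deadweight loss = 41334/17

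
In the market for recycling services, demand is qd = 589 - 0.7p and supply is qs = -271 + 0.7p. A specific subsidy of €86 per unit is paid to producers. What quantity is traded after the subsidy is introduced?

q' = 189.1

Pre-subsidy: 589 - 0.7p = -271 + 0.7p gives p* = 4300/7, q* = 159.
With the subsidy, sellers receive ps = pb + 86 for each unit, where pb is the price buyers pay.
Supply in terms of pb becomes qs = -271 + 0.7(pb + 86) = -210.8 + 0.7pb. Setting this equal to demand: 589 - 0.7pb = -210.8 + 0.7pb, so pb = 3999/7.
Sellers receive ps = 3999/7 + 86 = 4601/7; q' = 589 − 0.7·(3999/7) = 189.1.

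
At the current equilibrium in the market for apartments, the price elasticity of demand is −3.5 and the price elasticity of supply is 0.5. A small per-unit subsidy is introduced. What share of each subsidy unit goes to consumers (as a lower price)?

Consumer share = 0.125

For a small subsidy around the equilibrium, the benefit split depends on the relative slopes, which at a point are proportional to the elasticities.
Buyer share = εs/(εs + |εd|) = 0.5/(0.5 + 3.5) = 0.125; seller share = |εd|/(εs + |εd|) = 0.875.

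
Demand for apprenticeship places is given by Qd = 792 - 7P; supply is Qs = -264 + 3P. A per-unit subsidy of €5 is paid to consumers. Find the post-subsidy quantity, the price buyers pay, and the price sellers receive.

Q' = 63.3; buyers pay €104.1; sellers receive €109.1

Pre-subsidy: 792 - 7P = -264 + 3P gives P* = 105.6, Q* = 52.8.
With the rebate, buyers effectively pay Pb = Ps − 5, where Ps is the price sellers receive.
Demand in terms of Ps becomes Qd = 792 − 7(Ps − 5) = 827 - 7Ps. Setting this equal to supply: 827 - 7Ps = -264 + 3Ps, so Ps = 109.1.
Buyers pay Pb = 109.1 − 5 = 104.1; Q' = -264 + 3·109.1 = 63.3.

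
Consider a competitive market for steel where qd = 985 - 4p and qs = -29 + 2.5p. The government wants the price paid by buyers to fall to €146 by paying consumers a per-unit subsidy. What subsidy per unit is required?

At a buyer price of 146, quantity demanded is 985 − 4·146 = 401.
Sellers supply 401 only when they receive ps with -29 + 2.5·ps = 401, i.e. ps = 172.
s = ps − pb = 172 − 146 = 26.

Required subsidy s = €26 per unit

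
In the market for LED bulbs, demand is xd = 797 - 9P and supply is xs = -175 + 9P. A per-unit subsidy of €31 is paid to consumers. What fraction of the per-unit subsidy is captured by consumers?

Consumer share = 0.5

Pre-subsidy: 797 - 9P = -175 + 9P gives P* = 54, x* = 311.
With the rebate, buyers effectively pay Pb = Ps − 31, where Ps is the price sellers receive.
Demand in terms of Ps becomes xd = 797 − 9(Ps − 31) = 1076 - 9Ps. Setting this equal to supply: 1076 - 9Ps = -175 + 9Ps, so Ps = 69.5.
Buyers pay Pb = 69.5 − 31 = 38.5; x' = -175 + 9·69.5 = 450.5.
Buyers' price falls by P* − Pb = 54 − 38.5 = 15.5; sellers' price rises by Ps − P* = 69.5 − 54 = 15.5.
So consumers capture 15.5/31 = 0.5 of each unit of subsidy.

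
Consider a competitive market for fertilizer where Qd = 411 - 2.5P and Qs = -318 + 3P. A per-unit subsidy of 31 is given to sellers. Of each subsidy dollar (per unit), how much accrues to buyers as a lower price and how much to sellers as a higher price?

Pre-subsidy: 411 - 2.5P = -318 + 3P gives P* = 1458/11, Q* = 876/11.
With the subsidy, sellers receive Ps = Pb + 31 for each unit, where Pb is the price buyers pay.
Supply in terms of Pb becomes Qs = -318 + 3(Pb + 31) = -225 + 3Pb. Setting this equal to demand: 411 - 2.5Pb = -225 + 3Pb, so Pb = 1272/11.
Sellers receive Ps = 1272/11 + 31 = 1613/11; Q' = 411 − 2.5·(1272/11) = 1341/11.
Buyers' price falls by P* − Pb = 1458/11 − 1272/11 = 186/11; sellers' price rises by Ps − P* = 1613/11 − 1458/11 = 155/11.

Buyers gain 186/11 per unit; sellers gain 155/11 per unit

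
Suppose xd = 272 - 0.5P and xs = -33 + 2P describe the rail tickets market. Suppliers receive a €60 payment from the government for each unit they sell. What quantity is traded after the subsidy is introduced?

Pre-subsidy: 272 - 0.5P = -33 + 2P gives P* = 122, x* = 211.
With the subsidy, sellers receive Ps = Pb + 60 for each unit, where Pb is the price buyers pay.
Supply in terms of Pb becomes xs = -33 + 2(Pb + 60) = 87 + 2Pb. Setting this equal to demand: 272 - 0.5Pb = 87 + 2Pb, so Pb = 74.
Sellers receive Ps = 74 + 60 = 134; x' = 272 − 0.5·74 = 235.

x' = 235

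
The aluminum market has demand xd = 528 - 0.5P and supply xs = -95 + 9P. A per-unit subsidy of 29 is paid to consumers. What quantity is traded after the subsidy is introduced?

x' = 9670/19

Pre-subsidy: 528 - 0.5P = -95 + 9P gives P* = 1246/19, x* = 9409/19.
With the rebate, buyers effectively pay Pb = Ps − 29, where Ps is the price sellers receive.
Demand in terms of Ps becomes xd = 528 − 0.5(Ps − 29) = 542.5 - 0.5Ps. Setting this equal to supply: 542.5 - 0.5Ps = -95 + 9Ps, so Ps = 1275/19.
Buyers pay Pb = 1275/19 − 29 = 724/19; x' = -95 + 9·(1275/19) = 9670/19.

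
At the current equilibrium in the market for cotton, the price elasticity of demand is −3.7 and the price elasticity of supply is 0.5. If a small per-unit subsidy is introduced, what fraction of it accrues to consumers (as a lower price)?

For a small subsidy around the equilibrium, the benefit split depends on the relative slopes, which at a point are proportional to the elasticities.
Buyer share = εs/(εs + |εd|) = 0.5/(0.5 + 3.7) = 5/42; seller share = |εd|/(εs + |εd|) = 37/42.

Consumer share = 5/42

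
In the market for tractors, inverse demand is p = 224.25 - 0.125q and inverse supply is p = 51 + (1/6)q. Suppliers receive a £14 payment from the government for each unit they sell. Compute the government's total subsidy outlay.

Government cost = £8988

Pre-subsidy: 224.25 - 0.125q = 51 + (1/6)q gives q* = 594 and p* = 150.
With the subsidy, sellers receive ps = pb + 14 for each unit, where pb is the price buyers pay.
On the curves, pb = 224.25 - 0.125q and ps = 51 + (1/6)q; the wedge ps − pb = 14 gives 51 + (1/6)q − (224.25 - 0.125q) = 14, so q' = 642.
Then pb = 224.25 − 0.125·642 = 144 and ps = 51 + (1/6)·642 = 158.
Government outlay = subsidy × quantity = 14 × 642 = 8988.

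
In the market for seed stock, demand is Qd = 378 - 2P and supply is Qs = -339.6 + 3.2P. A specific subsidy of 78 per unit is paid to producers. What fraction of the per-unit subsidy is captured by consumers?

Pre-subsidy: 378 - 2P = -339.6 + 3.2P gives P* = 138, Q* = 102.
With the subsidy, sellers receive Ps = Pb + 78 for each unit, where Pb is the price buyers pay.
Supply in terms of Pb becomes Qs = -339.6 + 3.2(Pb + 78) = -90 + 3.2Pb. Setting this equal to demand: 378 - 2Pb = -90 + 3.2Pb, so Pb = 90.
Sellers receive Ps = 90 + 78 = 168; Q' = 378 − 2·90 = 198.
Buyers' price falls by P* − Pb = 138 − 90 = 48; sellers' price rises by Ps − P* = 168 − 138 = 30.
So consumers capture 48/78 = 8/13 of each unit of subsidy.

Consumer share = 8/13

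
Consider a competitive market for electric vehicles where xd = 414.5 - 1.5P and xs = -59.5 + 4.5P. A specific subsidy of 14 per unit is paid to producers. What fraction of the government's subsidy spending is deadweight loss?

Pre-subsidy: 414.5 - 1.5P = -59.5 + 4.5P gives P* = 79, x* = 296.
With the subsidy, sellers receive Ps = Pb + 14 for each unit, where Pb is the price buyers pay.
Supply in terms of Pb becomes xs = -59.5 + 4.5(Pb + 14) = 3.5 + 4.5Pb. Setting this equal to demand: 414.5 - 1.5Pb = 3.5 + 4.5Pb, so Pb = 68.5.
Sellers receive Ps = 68.5 + 14 = 82.5; x' = 414.5 − 1.5·68.5 = 311.75.
ΔCS = ½(296 + 311.75)(79 − 68.5) = 3190.6875; ΔPS = ½(296 + 311.75)(82.5 − 79) = 1063.5625.
Government spending = 14 × 311.75 = 4364.5.
DWL = ½ × 14 × (311.75 − 296) = 110.25; fraction = 110.25 / 4364.5 = 63/2494.

DWL / government spending = 63/2494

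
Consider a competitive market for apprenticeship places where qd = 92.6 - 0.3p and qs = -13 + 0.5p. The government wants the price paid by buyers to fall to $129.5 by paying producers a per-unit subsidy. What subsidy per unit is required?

Required subsidy s = $4 per unit

At a buyer price of 129.5, quantity demanded is 92.6 − 0.3·129.5 = 53.75.
Sellers supply 53.75 only when they receive ps with -13 + 0.5·ps = 53.75, i.e. ps = 133.5.
s = ps − pb = 133.5 − 129.5 = 4.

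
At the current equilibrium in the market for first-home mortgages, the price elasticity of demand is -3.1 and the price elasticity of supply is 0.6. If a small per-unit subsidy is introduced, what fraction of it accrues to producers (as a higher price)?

For a small subsidy around the equilibrium, the benefit split depends on the relative slopes, which at a point are proportional to the elasticities.
Buyer share = εs/(εs + |εd|) = 0.6/(0.6 + 3.1) = 6/37; seller share = |εd|/(εs + |εd|) = 31/37.
So producers capture 31/37 of the subsidy.

Producer share = 31/37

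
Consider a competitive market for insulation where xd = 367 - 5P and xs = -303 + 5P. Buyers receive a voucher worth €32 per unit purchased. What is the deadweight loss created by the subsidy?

Deadweight loss = €1280

Pre-subsidy: 367 - 5P = -303 + 5P gives P* = 67, x* = 32.
With the rebate, buyers effectively pay Pb = Ps − 32, where Ps is the price sellers receive.
Demand in terms of Ps becomes xd = 367 − 5(Ps − 32) = 527 - 5Ps. Setting this equal to supply: 527 - 5Ps = -303 + 5Ps, so Ps = 83.
Buyers pay Pb = 83 − 32 = 51; x' = -303 + 5·83 = 112.
The subsidy expands output by 112 − 32 = 80 past the efficient level; on those units the gap between marginal cost and willingness to pay runs from 0 up to 32.
DWL = ½ × 32 × 80 = 1280.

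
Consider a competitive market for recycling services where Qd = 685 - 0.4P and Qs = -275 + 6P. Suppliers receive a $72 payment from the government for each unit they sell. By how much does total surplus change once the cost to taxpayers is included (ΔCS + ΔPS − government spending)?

Pre-subsidy: 685 - 0.4P = -275 + 6P gives P* = 150, Q* = 625.
With the subsidy, sellers receive Ps = Pb + 72 for each unit, where Pb is the price buyers pay.
Supply in terms of Pb becomes Qs = -275 + 6(Pb + 72) = 157 + 6Pb. Setting this equal to demand: 685 - 0.4Pb = 157 + 6Pb, so Pb = 82.5.
Sellers receive Ps = 82.5 + 72 = 154.5; Q' = 685 − 0.4·82.5 = 652.
ΔCS = ½(625 + 652)(150 − 82.5) = 43098.75; ΔPS = ½(625 + 652)(154.5 − 150) = 2873.25.
Government spending = 72 × 652 = 46944.
Net change = 43098.75 + 2873.25 − 46944 = -972. The loss equals the DWL triangle ½·72·27.

Net change in total surplus = -$972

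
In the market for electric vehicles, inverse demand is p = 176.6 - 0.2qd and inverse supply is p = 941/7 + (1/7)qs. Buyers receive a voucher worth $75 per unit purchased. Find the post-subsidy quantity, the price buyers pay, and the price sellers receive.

Pre-subsidy: 176.6 - 0.2q = 941/7 + (1/7)q gives q* = 123 and p* = 152.
With the rebate, buyers effectively pay pb = ps − 75, where ps is the price sellers receive.
On the curves, pb = 176.6 - 0.2q and ps = 941/7 + (1/7)q; the wedge ps − pb = 75 gives 941/7 + (1/7)q − (176.6 - 0.2q) = 75, so q' = 341.75.
Then pb = 176.6 − 0.2·341.75 = 108.25 and ps = 941/7 + (1/7)·341.75 = 183.25.

q' = 341.75; buyers pay $108.25; sellers receive $183.25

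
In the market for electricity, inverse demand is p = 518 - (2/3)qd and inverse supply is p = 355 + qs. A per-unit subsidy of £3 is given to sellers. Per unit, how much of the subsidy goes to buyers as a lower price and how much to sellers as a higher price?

Buyers gain £1.2 per unit; sellers gain £1.8 per unit

Pre-subsidy: 518 - (2/3)q = 355 + q gives q* = 97.8 and p* = 452.8.
With the subsidy, sellers receive ps = pb + 3 for each unit, where pb is the price buyers pay.
On the curves, pb = 518 - (2/3)q and ps = 355 + q; the wedge ps − pb = 3 gives 355 + q − (518 - (2/3)q) = 3, so q' = 99.6.
Then pb = 518 − (2/3)·99.6 = 451.6 and ps = 355 + 1·99.6 = 454.6.
Buyers' price falls by p* − pb = 452.8 − 451.6 = 1.2; sellers' price rises by ps − p* = 454.6 − 452.8 = 1.8.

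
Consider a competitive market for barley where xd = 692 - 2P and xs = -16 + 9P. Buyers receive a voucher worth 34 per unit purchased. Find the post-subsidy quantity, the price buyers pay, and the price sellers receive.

Pre-subsidy: 692 - 2P = -16 + 9P gives P* = 708/11, x* = 6196/11.
With the rebate, buyers effectively pay Pb = Ps − 34, where Ps is the price sellers receive.
Demand in terms of Ps becomes xd = 692 − 2(Ps − 34) = 760 - 2Ps. Setting this equal to supply: 760 - 2Ps = -16 + 9Ps, so Ps = 776/11.
Buyers pay Pb = 776/11 − 34 = 402/11; x' = -16 + 9·(776/11) = 6808/11.

x' = 6808/11; buyers pay 402/11; sellers receive 776/11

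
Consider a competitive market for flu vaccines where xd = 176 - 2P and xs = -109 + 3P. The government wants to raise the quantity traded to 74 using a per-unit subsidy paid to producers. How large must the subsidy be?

At x = 74, invert demand for the buyer price: Pb = (176 − 74)/2 = 51; invert supply for the seller price: Ps = (74 − (-109))/3 = 61.
The subsidy must fill the gap: s = Ps − Pb = 61 − 51 = 10.

Required subsidy s = 10 per unit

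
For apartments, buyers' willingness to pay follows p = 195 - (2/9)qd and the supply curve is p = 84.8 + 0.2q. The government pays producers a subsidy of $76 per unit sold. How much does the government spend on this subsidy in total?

Government cost = $33516

Pre-subsidy: 195 - (2/9)q = 84.8 + 0.2q gives q* = 261 and p* = 137.
With the subsidy, sellers receive ps = pb + 76 for each unit, where pb is the price buyers pay.
On the curves, pb = 195 - (2/9)q and ps = 84.8 + 0.2q; the wedge ps − pb = 76 gives 84.8 + 0.2q − (195 - (2/9)q) = 76, so q' = 441.
Then pb = 195 − (2/9)·441 = 97 and ps = 84.8 + 0.2·441 = 173.
Government outlay = subsidy × quantity = 76 × 441 = 33516.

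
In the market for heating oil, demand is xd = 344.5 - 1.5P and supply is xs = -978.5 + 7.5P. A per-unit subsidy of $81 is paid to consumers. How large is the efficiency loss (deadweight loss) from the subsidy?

Pre-subsidy: 344.5 - 1.5P = -978.5 + 7.5P gives P* = 147, x* = 124.
With the rebate, buyers effectively pay Pb = Ps − 81, where Ps is the price sellers receive.
Demand in terms of Ps becomes xd = 344.5 − 1.5(Ps − 81) = 466 - 1.5Ps. Setting this equal to supply: 466 - 1.5Ps = -978.5 + 7.5Ps, so Ps = 160.5.
Buyers pay Pb = 160.5 − 81 = 79.5; x' = -978.5 + 7.5·160.5 = 225.25.
The subsidy expands output by 225.25 − 124 = 101.25 past the efficient level; on those units the gap between marginal cost and willingness to pay runs from 0 up to 81.
DWL = ½ × 81 × 101.25 = 4100.625.

Deadweight loss = $4100.625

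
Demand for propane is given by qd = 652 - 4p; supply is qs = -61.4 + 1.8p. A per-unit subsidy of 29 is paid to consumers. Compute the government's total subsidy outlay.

Government cost = 5684

Pre-subsidy: 652 - 4p = -61.4 + 1.8p gives p* = 123, q* = 160.
With the rebate, buyers effectively pay pb = ps − 29, where ps is the price sellers receive.
Demand in terms of ps becomes qd = 652 − 4(ps − 29) = 768 - 4ps. Setting this equal to supply: 768 - 4ps = -61.4 + 1.8ps, so ps = 143.
Buyers pay pb = 143 − 29 = 114; q' = -61.4 + 1.8·143 = 196.
Government outlay = subsidy × quantity = 29 × 196 = 5684.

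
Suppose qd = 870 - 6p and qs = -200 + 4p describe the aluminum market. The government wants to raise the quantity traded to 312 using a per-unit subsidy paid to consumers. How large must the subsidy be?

Required subsidy s = 35 per unit

At q = 312, invert demand for the buyer price: pb = (870 − 312)/6 = 93; invert supply for the seller price: ps = (312 − (-200))/4 = 128.
The subsidy must fill the gap: s = ps − pb = 128 − 93 = 35.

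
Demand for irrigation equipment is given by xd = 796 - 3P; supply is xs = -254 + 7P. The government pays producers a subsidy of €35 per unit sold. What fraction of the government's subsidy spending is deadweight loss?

DWL / government spending = 147/2218

Pre-subsidy: 796 - 3P = -254 + 7P gives P* = 105, x* = 481.
With the subsidy, sellers receive Ps = Pb + 35 for each unit, where Pb is the price buyers pay.
Supply in terms of Pb becomes xs = -254 + 7(Pb + 35) = -9 + 7Pb. Setting this equal to demand: 796 - 3Pb = -9 + 7Pb, so Pb = 80.5.
Sellers receive Ps = 80.5 + 35 = 115.5; x' = 796 − 3·80.5 = 554.5.
ΔCS = ½(481 + 554.5)(105 − 80.5) = 12684.875; ΔPS = ½(481 + 554.5)(115.5 − 105) = 5436.375.
Government spending = 35 × 554.5 = 19407.5.
DWL = ½ × 35 × (554.5 − 481) = 1286.25; fraction = 1286.25 / 19407.5 = 147/2218.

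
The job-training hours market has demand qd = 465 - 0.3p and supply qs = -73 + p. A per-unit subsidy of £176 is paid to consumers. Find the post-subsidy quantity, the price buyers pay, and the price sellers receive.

Pre-subsidy: 465 - 0.3p = -73 + p gives p* = 5380/13, q* = 4431/13.
With the rebate, buyers effectively pay pb = ps − 176, where ps is the price sellers receive.
Demand in terms of ps becomes qd = 465 − 0.3(ps − 176) = 517.8 - 0.3ps. Setting this equal to supply: 517.8 - 0.3ps = -73 + ps, so ps = 5908/13.
Buyers pay pb = 5908/13 − 176 = 3620/13; q' = -73 + 1·(5908/13) = 4959/13.

q' = 4959/13; buyers pay 3620/13; sellers receive 5908/13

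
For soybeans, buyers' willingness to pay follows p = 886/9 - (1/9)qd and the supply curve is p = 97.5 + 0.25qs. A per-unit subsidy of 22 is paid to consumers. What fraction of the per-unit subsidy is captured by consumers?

Pre-subsidy: 886/9 - (1/9)q = 97.5 + 0.25q gives q* = 34/13 and p* = 1276/13.
With the rebate, buyers effectively pay pb = ps − 22, where ps is the price sellers receive.
On the curves, pb = 886/9 - (1/9)q and ps = 97.5 + 0.25q; the wedge ps − pb = 22 gives 97.5 + 0.25q − (886/9 - (1/9)q) = 22, so q' = 826/13.
Then pb = 886/9 − (1/9)·(826/13) = 1188/13 and ps = 97.5 + 0.25·(826/13) = 1474/13.
Buyers' price falls by p* − pb = 1276/13 − 1188/13 = 88/13; sellers' price rises by ps − p* = 1474/13 − 1276/13 = 198/13.
So consumers capture (88/13)/22 = 4/13 of each unit of subsidy.

Consumer share = 4/13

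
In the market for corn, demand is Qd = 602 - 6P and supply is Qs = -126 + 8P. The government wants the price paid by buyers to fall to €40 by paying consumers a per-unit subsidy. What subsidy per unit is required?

Required subsidy s = €21 per unit

At a buyer price of 40, quantity demanded is 602 − 6·40 = 362.
Sellers supply 362 only when they receive Ps with -126 + 8·Ps = 362, i.e. Ps = 61.
s = Ps − Pb = 61 − 40 = 21.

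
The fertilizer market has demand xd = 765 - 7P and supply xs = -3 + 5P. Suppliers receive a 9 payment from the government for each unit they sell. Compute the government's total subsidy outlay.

Pre-subsidy: 765 - 7P = -3 + 5P gives P* = 64, x* = 317.
With the subsidy, sellers receive Ps = Pb + 9 for each unit, where Pb is the price buyers pay.
Supply in terms of Pb becomes xs = -3 + 5(Pb + 9) = 42 + 5Pb. Setting this equal to demand: 765 - 7Pb = 42 + 5Pb, so Pb = 60.25.
Sellers receive Ps = 60.25 + 9 = 69.25; x' = 765 − 7·60.25 = 343.25.
Government outlay = subsidy × quantity = 9 × 343.25 = 3089.25.

Government cost = 3089.25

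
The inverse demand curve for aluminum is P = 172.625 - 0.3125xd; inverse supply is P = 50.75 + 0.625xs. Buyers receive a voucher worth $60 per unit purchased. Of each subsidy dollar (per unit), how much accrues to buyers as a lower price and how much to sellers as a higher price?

Buyers gain $20 per unit; sellers gain $40 per unit

Pre-subsidy: 172.625 - 0.3125x = 50.75 + 0.625x gives x* = 130 and P* = 132.
With the rebate, buyers effectively pay Pb = Ps − 60, where Ps is the price sellers receive.
On the curves, Pb = 172.625 - 0.3125x and Ps = 50.75 + 0.625x; the wedge Ps − Pb = 60 gives 50.75 + 0.625x − (172.625 - 0.3125x) = 60, so x' = 194.
Then Pb = 172.625 − 0.3125·194 = 112 and Ps = 50.75 + 0.625·194 = 172.
Buyers' price falls by P* − Pb = 132 − 112 = 20; sellers' price rises by Ps − P* = 172 − 132 = 40.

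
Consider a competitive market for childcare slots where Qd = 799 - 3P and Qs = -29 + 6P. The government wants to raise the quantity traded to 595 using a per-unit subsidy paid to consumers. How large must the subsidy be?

Required subsidy s = 36 per unit

At Q = 595, invert demand for the buyer price: Pb = (799 − 595)/3 = 68; invert supply for the seller price: Ps = (595 − (-29))/6 = 104.
The subsidy must fill the gap: s = Ps − Pb = 104 − 68 = 36.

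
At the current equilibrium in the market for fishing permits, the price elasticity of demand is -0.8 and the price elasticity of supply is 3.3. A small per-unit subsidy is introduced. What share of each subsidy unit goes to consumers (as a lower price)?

For a small subsidy around the equilibrium, the benefit split depends on the relative slopes, which at a point are proportional to the elasticities.
Buyer share = εs/(εs + |εd|) = 3.3/(3.3 + 0.8) = 33/41; seller share = |εd|/(εs + |εd|) = 8/41.

Consumer share = 33/41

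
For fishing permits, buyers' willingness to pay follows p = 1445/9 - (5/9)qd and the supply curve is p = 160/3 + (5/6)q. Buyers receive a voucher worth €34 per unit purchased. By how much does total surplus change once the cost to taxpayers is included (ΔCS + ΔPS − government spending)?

Pre-subsidy: 1445/9 - (5/9)q = 160/3 + (5/6)q gives q* = 77.2 and p* = 353/3.
With the rebate, buyers effectively pay pb = ps − 34, where ps is the price sellers receive.
On the curves, pb = 1445/9 - (5/9)q and ps = 160/3 + (5/6)q; the wedge ps − pb = 34 gives 160/3 + (5/6)q − (1445/9 - (5/9)q) = 34, so q' = 101.68.
Then pb = 1445/9 − (5/9)·101.68 = 1561/15 and ps = 160/3 + (5/6)·101.68 = 2071/15.
ΔCS = ½(77.2 + 101.68)(353/3 − 1561/15) = 1216.384; ΔPS = ½(77.2 + 101.68)(2071/15 − 353/3) = 1824.576.
Government spending = 34 × 101.68 = 3457.12.
Net change = 1216.384 + 1824.576 − 3457.12 = -416.16. The loss equals the DWL triangle ½·34·24.48.

Net change in total surplus = -€416.16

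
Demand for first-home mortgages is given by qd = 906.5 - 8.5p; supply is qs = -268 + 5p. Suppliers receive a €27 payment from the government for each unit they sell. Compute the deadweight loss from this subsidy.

Deadweight loss = €1147.5

Pre-subsidy: 906.5 - 8.5p = -268 + 5p gives p* = 87, q* = 167.
With the subsidy, sellers receive ps = pb + 27 for each unit, where pb is the price buyers pay.
Supply in terms of pb becomes qs = -268 + 5(pb + 27) = -133 + 5pb. Setting this equal to demand: 906.5 - 8.5pb = -133 + 5pb, so pb = 77.
Sellers receive ps = 77 + 27 = 104; q' = 906.5 − 8.5·77 = 252.
The subsidy expands output by 252 − 167 = 85 past the efficient level; on those units the gap between marginal cost and willingness to pay runs from 0 up to 27.
DWL = ½ × 27 × 85 = 1147.5.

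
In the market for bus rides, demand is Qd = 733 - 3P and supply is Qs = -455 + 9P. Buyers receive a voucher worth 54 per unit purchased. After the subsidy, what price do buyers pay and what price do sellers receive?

Buyers pay 58.5; sellers receive 112.5

Pre-subsidy: 733 - 3P = -455 + 9P gives P* = 99, Q* = 436.
With the rebate, buyers effectively pay Pb = Ps − 54, where Ps is the price sellers receive.
Demand in terms of Ps becomes Qd = 733 − 3(Ps − 54) = 895 - 3Ps. Setting this equal to supply: 895 - 3Ps = -455 + 9Ps, so Ps = 112.5.
Buyers pay Pb = 112.5 − 54 = 58.5; Q' = -455 + 9·112.5 = 557.5.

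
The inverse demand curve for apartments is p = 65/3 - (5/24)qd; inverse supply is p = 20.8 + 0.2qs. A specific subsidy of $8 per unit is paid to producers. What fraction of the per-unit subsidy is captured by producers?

Producer share = 24/49

Pre-subsidy: 65/3 - (5/24)q = 20.8 + 0.2q gives q* = 104/49 and p* = 1040/49.
With the subsidy, sellers receive ps = pb + 8 for each unit, where pb is the price buyers pay.
On the curves, pb = 65/3 - (5/24)q and ps = 20.8 + 0.2q; the wedge ps − pb = 8 gives 20.8 + 0.2q − (65/3 - (5/24)q) = 8, so q' = 152/7.
Then pb = 65/3 − (5/24)·(152/7) = 120/7 and ps = 20.8 + 0.2·(152/7) = 176/7.
Buyers' price falls by p* − pb = 1040/49 − 120/7 = 200/49; sellers' price rises by ps − p* = 176/7 − 1040/49 = 192/49.
So producers capture (192/49)/8 = 24/49 of each unit of subsidy.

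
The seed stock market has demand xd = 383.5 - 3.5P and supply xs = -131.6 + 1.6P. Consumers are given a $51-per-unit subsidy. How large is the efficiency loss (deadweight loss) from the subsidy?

Deadweight loss = $1428

Pre-subsidy: 383.5 - 3.5P = -131.6 + 1.6P gives P* = 101, x* = 30.
With the rebate, buyers effectively pay Pb = Ps − 51, where Ps is the price sellers receive.
Demand in terms of Ps becomes xd = 383.5 − 3.5(Ps − 51) = 562 - 3.5Ps. Setting this equal to supply: 562 - 3.5Ps = -131.6 + 1.6Ps, so Ps = 136.
Buyers pay Pb = 136 − 51 = 85; x' = -131.6 + 1.6·136 = 86.
The subsidy expands output by 86 − 30 = 56 past the efficient level; on those units the gap between marginal cost and willingness to pay runs from 0 up to 51.
DWL = ½ × 51 × 56 = 1428.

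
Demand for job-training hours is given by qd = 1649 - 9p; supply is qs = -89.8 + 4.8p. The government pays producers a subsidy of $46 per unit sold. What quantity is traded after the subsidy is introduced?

Pre-subsidy: 1649 - 9p = -89.8 + 4.8p gives p* = 126, q* = 515.
With the subsidy, sellers receive ps = pb + 46 for each unit, where pb is the price buyers pay.
Supply in terms of pb becomes qs = -89.8 + 4.8(pb + 46) = 131 + 4.8pb. Setting this equal to demand: 1649 - 9pb = 131 + 4.8pb, so pb = 110.
Sellers receive ps = 110 + 46 = 156; q' = 1649 − 9·110 = 659.

q' = 659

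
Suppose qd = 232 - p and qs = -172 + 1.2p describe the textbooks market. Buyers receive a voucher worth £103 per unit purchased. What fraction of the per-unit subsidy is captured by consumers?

Consumer share = 6/11

Pre-subsidy: 232 - p = -172 + 1.2p gives p* = 2020/11, q* = 532/11.
With the rebate, buyers effectively pay pb = ps − 103, where ps is the price sellers receive.
Demand in terms of ps becomes qd = 232 − 1(ps − 103) = 335 - ps. Setting this equal to supply: 335 - ps = -172 + 1.2ps, so ps = 2535/11.
Buyers pay pb = 2535/11 − 103 = 1402/11; q' = -172 + 1.2·(2535/11) = 1150/11.
Buyers' price falls by p* − pb = 2020/11 − 1402/11 = 618/11; sellers' price rises by ps − p* = 2535/11 − 2020/11 = 515/11.
So consumers capture (618/11)/103 = 6/11 of each unit of subsidy.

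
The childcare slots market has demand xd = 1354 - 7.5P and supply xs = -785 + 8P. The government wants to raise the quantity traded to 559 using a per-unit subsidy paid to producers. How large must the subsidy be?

Required subsidy s = 62 per unit

At x = 559, invert demand for the buyer price: Pb = (1354 − 559)/7.5 = 106; invert supply for the seller price: Ps = (559 − (-785))/8 = 168.
The subsidy must fill the gap: s = Ps − Pb = 168 − 106 = 62.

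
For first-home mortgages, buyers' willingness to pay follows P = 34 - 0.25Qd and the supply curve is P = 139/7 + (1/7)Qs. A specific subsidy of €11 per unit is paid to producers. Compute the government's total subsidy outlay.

Pre-subsidy: 34 - 0.25Q = 139/7 + (1/7)Q gives Q* = 36 and P* = 25.
With the subsidy, sellers receive Ps = Pb + 11 for each unit, where Pb is the price buyers pay.
On the curves, Pb = 34 - 0.25Q and Ps = 139/7 + (1/7)Q; the wedge Ps − Pb = 11 gives 139/7 + (1/7)Q − (34 - 0.25Q) = 11, so Q' = 64.
Then Pb = 34 − 0.25·64 = 18 and Ps = 139/7 + (1/7)·64 = 29.
Government outlay = subsidy × quantity = 11 × 64 = 704.

Government cost = €704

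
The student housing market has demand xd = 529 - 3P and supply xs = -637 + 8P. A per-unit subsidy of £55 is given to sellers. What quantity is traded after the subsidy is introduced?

Pre-subsidy: 529 - 3P = -637 + 8P gives P* = 106, x* = 211.
With the subsidy, sellers receive Ps = Pb + 55 for each unit, where Pb is the price buyers pay.
Supply in terms of Pb becomes xs = -637 + 8(Pb + 55) = -197 + 8Pb. Setting this equal to demand: 529 - 3Pb = -197 + 8Pb, so Pb = 66.
Sellers receive Ps = 66 + 55 = 121; x' = 529 − 3·66 = 331.

x' = 331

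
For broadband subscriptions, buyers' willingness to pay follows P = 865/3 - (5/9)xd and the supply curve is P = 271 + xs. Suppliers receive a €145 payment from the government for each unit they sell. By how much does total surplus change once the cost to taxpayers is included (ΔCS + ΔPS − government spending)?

Pre-subsidy: 865/3 - (5/9)x = 271 + x gives x* = 78/7 and P* = 1975/7.
With the subsidy, sellers receive Ps = Pb + 145 for each unit, where Pb is the price buyers pay.
On the curves, Pb = 865/3 - (5/9)x and Ps = 271 + x; the wedge Ps − Pb = 145 gives 271 + x − (865/3 - (5/9)x) = 145, so x' = 1461/14.
Then Pb = 865/3 − (5/9)·(1461/14) = 3225/14 and Ps = 271 + 1·(1461/14) = 5255/14.
ΔCS = ½(78/7 + 1461/14)(1975/7 − 3225/14) = 2990.625; ΔPS = ½(78/7 + 1461/14)(5255/14 − 1975/7) = 5383.125.
Government spending = 145 × 1461/14 = 211845/14.
Net change = 2990.625 + 5383.125 − 211845/14 = -189225/28. The loss equals the DWL triangle ½·145·1305/14.

Net change in total surplus = -189225/28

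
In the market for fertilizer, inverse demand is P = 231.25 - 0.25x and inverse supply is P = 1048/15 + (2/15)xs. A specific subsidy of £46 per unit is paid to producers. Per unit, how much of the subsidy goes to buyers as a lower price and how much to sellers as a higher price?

Buyers gain £30 per unit; sellers gain £16 per unit

Pre-subsidy: 231.25 - 0.25x = 1048/15 + (2/15)x gives x* = 421 and P* = 126.
With the subsidy, sellers receive Ps = Pb + 46 for each unit, where Pb is the price buyers pay.
On the curves, Pb = 231.25 - 0.25x and Ps = 1048/15 + (2/15)x; the wedge Ps − Pb = 46 gives 1048/15 + (2/15)x − (231.25 - 0.25x) = 46, so x' = 541.
Then Pb = 231.25 − 0.25·541 = 96 and Ps = 1048/15 + (2/15)·541 = 142.
Buyers' price falls by P* − Pb = 126 − 96 = 30; sellers' price rises by Ps − P* = 142 − 126 = 16.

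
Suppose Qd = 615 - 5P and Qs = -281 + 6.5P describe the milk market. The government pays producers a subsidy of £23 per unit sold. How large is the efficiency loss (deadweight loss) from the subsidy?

Deadweight loss = £747.5

Pre-subsidy: 615 - 5P = -281 + 6.5P gives P* = 1792/23, Q* = 5185/23.
With the subsidy, sellers receive Ps = Pb + 23 for each unit, where Pb is the price buyers pay.
Supply in terms of Pb becomes Qs = -281 + 6.5(Pb + 23) = -131.5 + 6.5Pb. Setting this equal to demand: 615 - 5Pb = -131.5 + 6.5Pb, so Pb = 1493/23.
Sellers receive Ps = 1493/23 + 23 = 2022/23; Q' = 615 − 5·(1493/23) = 6680/23.
The subsidy expands output by 6680/23 − 5185/23 = 65 past the efficient level; on those units the gap between marginal cost and willingness to pay runs from 0 up to 23.
DWL = ½ × 23 × 65 = 747.5.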